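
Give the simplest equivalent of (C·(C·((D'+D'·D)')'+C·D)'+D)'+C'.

D'+C'

(C·(C·((D'+D'·D)')'+C·D)'+D)'+C'
= (C·(C·((D')')'+C·D)'+D)'+C'   [complement / identity]
= (C·(C·D'+C·D)'+D)'+C'   [double negation]
= (C·C'+D)'+C'   [distribution]
= D'+C'   [complement / identity]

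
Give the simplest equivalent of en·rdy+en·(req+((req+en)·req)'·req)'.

(rdy+req')·en

en·rdy+en·(req+((req+en)·req)'·req)'
= en·rdy+en·(req+req'·req)'
= en·rdy+en·req'
= (rdy+req')·en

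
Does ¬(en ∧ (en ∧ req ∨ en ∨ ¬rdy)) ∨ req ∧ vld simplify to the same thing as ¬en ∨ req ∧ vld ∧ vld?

E1: ¬(en ∧ (en ∧ req ∨ en ∨ ¬rdy)) ∨ req ∧ vld
    = ¬(en ∧ (en ∨ ¬rdy)) ∨ req ∧ vld   — absorption
    = ¬en ∨ req ∧ vld   — absorption
E2: ¬en ∨ req ∧ vld ∧ vld
    = ¬en ∨ req ∧ vld   — idempotence
Both reduce to ¬en ∨ req ∧ vld, so they are equivalent.

Yes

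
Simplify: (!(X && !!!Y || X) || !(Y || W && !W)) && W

(!(X && !!!Y || X) || !(Y || W && !W)) && W
= (!(X && !Y || X) || !(Y || W && !W)) && W
= (!X || !(Y || W && !W)) && W
= (!X || !Y) && W

(!X || !Y) && W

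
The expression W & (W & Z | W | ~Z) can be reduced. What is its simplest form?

W

W & (W & Z | W | ~Z)
= W & (W | ~Z)   [absorption]
= W   [absorption]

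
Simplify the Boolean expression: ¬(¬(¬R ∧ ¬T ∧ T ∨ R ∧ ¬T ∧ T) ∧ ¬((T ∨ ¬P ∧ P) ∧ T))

¬(¬(¬R ∧ ¬T ∧ T ∨ R ∧ ¬T ∧ T) ∧ ¬((T ∨ ¬P ∧ P) ∧ T))
= ¬(¬(¬R ∧ ¬T ∧ T ∨ R ∧ ¬T ∧ T) ∧ ¬(T ∧ T))   [complement / identity]
= ¬(¬(¬T ∧ T) ∧ ¬(T ∧ T))   [distribution]
= ¬T ∧ T ∨ T ∧ T   [De Morgan]
= T   [distribution]

T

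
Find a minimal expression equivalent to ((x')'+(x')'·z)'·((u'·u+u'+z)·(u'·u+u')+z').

x'·(u'+z')

((x')'+(x')'·z)'·((u'·u+u'+z)·(u'·u+u')+z')
= ((x')')'·((u'·u+u'+z)·(u'·u+u')+z')   — absorption
= x'·((u'·u+u'+z)·(u'·u+u')+z')   — double negation
= x'·(u'·u+u'+z')   — absorption
= x'·(u'+z')   — complement / identity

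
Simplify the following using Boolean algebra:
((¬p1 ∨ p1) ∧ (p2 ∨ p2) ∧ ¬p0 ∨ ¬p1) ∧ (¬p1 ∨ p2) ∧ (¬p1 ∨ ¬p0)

p2 ∧ ¬p0 ∨ ¬p1

((¬p1 ∨ p1) ∧ (p2 ∨ p2) ∧ ¬p0 ∨ ¬p1) ∧ (¬p1 ∨ p2) ∧ (¬p1 ∨ ¬p0)
= ((¬p1 ∨ p1) ∧ p2 ∧ ¬p0 ∨ ¬p1) ∧ (¬p1 ∨ p2) ∧ (¬p1 ∨ ¬p0)   [idempotence]
= (p2 ∧ ¬p0 ∨ ¬p1) ∧ (¬p1 ∨ p2) ∧ (¬p1 ∨ ¬p0)   [complement / identity]
= (p2 ∧ ¬p0 ∨ ¬p1) ∧ (p2 ∧ ¬p0 ∨ ¬p1)   [distribution]
= p2 ∧ ¬p0 ∨ ¬p1   [idempotence]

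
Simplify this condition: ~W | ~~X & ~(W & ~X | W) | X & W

~W | X

~W | ~~X & ~(W & ~X | W) | X & W
= ~W | X & ~(W & ~X | W) | X & W   (double negation)
= ~W | X & ~W | X & W   (absorption)
= ~W | X   (distribution)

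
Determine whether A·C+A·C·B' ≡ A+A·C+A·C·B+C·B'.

E1: A·C+A·C·B'
    = A·C   — absorption
E2: A+A·C+A·C·B+C·B'
    = A+A·C+C·B'   — absorption
    = A+C·B'   — absorption
These differ: at A=1, B=0, C=0, E1 = 0 but E2 = 1.

No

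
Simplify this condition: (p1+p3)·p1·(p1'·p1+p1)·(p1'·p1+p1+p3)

(p1+p3)·p1·(p1'·p1+p1)·(p1'·p1+p1+p3)
= (p1+p3)·p1·(p1'·p1+p1)   [absorption]
= p1·(p1'·p1+p1)   [absorption]
= p1·p1   [complement / identity]
= p1   [idempotence]

p1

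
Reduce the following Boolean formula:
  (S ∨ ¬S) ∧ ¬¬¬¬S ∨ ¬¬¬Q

(S ∨ ¬S) ∧ ¬¬¬¬S ∨ ¬¬¬Q
= ¬¬¬¬S ∨ ¬¬¬Q   [complement / identity]
= ¬¬S ∨ ¬¬¬Q   [double negation]
= ¬¬S ∨ ¬Q   [double negation]
= S ∨ ¬Q   [double negation]

S ∨ ¬Q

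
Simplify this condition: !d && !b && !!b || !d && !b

!d && !b && !!b || !d && !b
= !d && !b && b || !d && !b   [double negation]
= !d && !b   [absorption]

!d && !b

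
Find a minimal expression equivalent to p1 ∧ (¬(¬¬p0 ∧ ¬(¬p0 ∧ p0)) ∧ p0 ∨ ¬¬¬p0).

p1 ∧ (¬(¬¬p0 ∧ ¬(¬p0 ∧ p0)) ∧ p0 ∨ ¬¬¬p0)
= p1 ∧ ((¬p0 ∨ ¬p0 ∧ p0) ∧ p0 ∨ ¬¬¬p0)
= p1 ∧ (¬p0 ∧ p0 ∨ ¬¬¬p0)
= p1 ∧ ¬¬¬p0
= p1 ∧ ¬p0

p1 ∧ ¬p0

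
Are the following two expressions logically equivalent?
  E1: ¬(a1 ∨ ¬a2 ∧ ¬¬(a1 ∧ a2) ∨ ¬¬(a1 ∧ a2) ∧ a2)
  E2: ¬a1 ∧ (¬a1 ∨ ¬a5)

Yes

E1: ¬(a1 ∨ ¬a2 ∧ ¬¬(a1 ∧ a2) ∨ ¬¬(a1 ∧ a2) ∧ a2)
    = ¬(a1 ∨ ¬¬(a1 ∧ a2))   — distribution
    = ¬(a1 ∨ a1 ∧ a2)   — double negation
    = ¬a1   — absorption
E2: ¬a1 ∧ (¬a1 ∨ ¬a5)
    = ¬a1   — absorption
Both reduce to ¬a1, so they are equivalent.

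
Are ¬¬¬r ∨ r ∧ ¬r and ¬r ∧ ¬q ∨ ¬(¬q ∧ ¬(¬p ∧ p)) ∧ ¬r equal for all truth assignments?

E1: ¬¬¬r ∨ r ∧ ¬r
    = ¬¬¬r
    = ¬r
E2: ¬r ∧ ¬q ∨ ¬(¬q ∧ ¬(¬p ∧ p)) ∧ ¬r
    = ¬r ∧ ¬q ∨ (q ∨ ¬p ∧ p) ∧ ¬r
    = ¬r ∧ ¬q ∨ q ∧ ¬r
    = ¬r
Both reduce to ¬r, so they are equivalent.

Yes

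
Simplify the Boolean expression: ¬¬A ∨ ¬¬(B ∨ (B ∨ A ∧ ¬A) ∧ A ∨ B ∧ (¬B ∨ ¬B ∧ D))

A ∨ B

¬¬A ∨ ¬¬(B ∨ (B ∨ A ∧ ¬A) ∧ A ∨ B ∧ (¬B ∨ ¬B ∧ D))
= ¬¬A ∨ ¬¬(B ∨ B ∧ A ∨ B ∧ (¬B ∨ ¬B ∧ D))   (complement / identity)
= ¬¬A ∨ ¬¬(B ∨ B ∧ A ∨ B ∧ ¬B)   (absorption)
= ¬¬A ∨ ¬¬(B ∨ B ∧ A)   (complement / identity)
= A ∨ ¬¬(B ∨ B ∧ A)   (double negation)
= A ∨ B ∨ B ∧ A   (double negation)
= A ∨ B   (absorption)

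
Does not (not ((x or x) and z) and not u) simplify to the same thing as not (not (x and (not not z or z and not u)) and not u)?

E1: not (not ((x or x) and z) and not u)
    = not (not (x and z) and not u)   [idempotence]
    = x and z or u   [De Morgan]
E2: not (not (x and (not not z or z and not u)) and not u)
    = not (not (x and (z or z and not u)) and not u)   [double negation]
    = not (not (x and z) and not u)   [absorption]
    = x and z or u   [De Morgan]
Both reduce to x and z or u, so they are equivalent.

Yes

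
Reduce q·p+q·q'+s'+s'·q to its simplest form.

q·p+q·q'+s'+s'·q
= q·p+s'+s'·q   [complement / identity]
= q·p+s'   [absorption]

q·p+s'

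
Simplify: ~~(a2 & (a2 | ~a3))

a2

~~(a2 & (a2 | ~a3))
= ~~a2
= a2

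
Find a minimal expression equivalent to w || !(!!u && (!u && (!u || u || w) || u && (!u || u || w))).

w || !(!!u && (!u && (!u || u || w) || u && (!u || u || w)))
= w || !(!!u && (!u || u) && (!u || u || w))
= w || !(!!u && (!u || u))
= w || !!!u
= w || !u

w || !u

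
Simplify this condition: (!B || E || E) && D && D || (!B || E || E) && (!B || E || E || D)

!B || E

(!B || E || E) && D && D || (!B || E || E) && (!B || E || E || D)
= (!B || E || E) && D && D || !B || E || E
= (!B || E || E) && D || !B || E || E
= !B || E || E
= !B || E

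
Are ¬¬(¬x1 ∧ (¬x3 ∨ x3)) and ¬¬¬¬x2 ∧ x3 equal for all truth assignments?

No

E1: ¬¬(¬x1 ∧ (¬x3 ∨ x3))
    = ¬¬¬x1   (complement / identity)
    = ¬x1   (double negation)
E2: ¬¬¬¬x2 ∧ x3
    = ¬¬x2 ∧ x3   (double negation)
    = x2 ∧ x3   (double negation)
These differ: at x1=0, x2=0, x3=0, E1 = 1 but E2 = 0.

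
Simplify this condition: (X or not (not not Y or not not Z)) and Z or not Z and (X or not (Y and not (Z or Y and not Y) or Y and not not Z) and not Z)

X or not Y and not Z

(X or not (not not Y or not not Z)) and Z or not Z and (X or not (Y and not (Z or Y and not Y) or Y and not not Z) and not Z)
= (X or not (not not Y or not not Z)) and Z or not Z and (X or not (Y and not Z or Y and not not Z) and not Z)   — complement / identity
= (X or not Y and not Z) and Z or not Z and (X or not (Y and not Z or Y and not not Z) and not Z)   — De Morgan
= (X or not Y and not Z) and Z or not Z and (X or not (Y and not Z or Y and Z) and not Z)   — double negation
= (X or not Y and not Z) and Z or not Z and (X or not Y and not Z)   — distribution
= X or not Y and not Z   — distribution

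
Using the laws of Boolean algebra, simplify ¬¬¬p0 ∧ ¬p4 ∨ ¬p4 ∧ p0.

¬¬¬p0 ∧ ¬p4 ∨ ¬p4 ∧ p0
= ¬p0 ∧ ¬p4 ∨ ¬p4 ∧ p0   (double negation)
= ¬p4   (distribution)

¬p4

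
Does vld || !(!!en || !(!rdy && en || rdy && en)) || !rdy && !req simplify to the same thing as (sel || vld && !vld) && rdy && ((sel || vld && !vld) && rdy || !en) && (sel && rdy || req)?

E1: vld || !(!!en || !(!rdy && en || rdy && en)) || !rdy && !req
    = vld || !en && (!rdy && en || rdy && en) || !rdy && !req
    = vld || !en && en || !rdy && !req
    = vld || !rdy && !req
E2: (sel || vld && !vld) && rdy && ((sel || vld && !vld) && rdy || !en) && (sel && rdy || req)
    = (sel || vld && !vld) && rdy && (sel && rdy || req)
    = sel && rdy && (sel && rdy || req)
    = sel && rdy
These differ: at en=1, rdy=0, req=0, sel=1, vld=1, E1 = 1 but E2 = 0.

No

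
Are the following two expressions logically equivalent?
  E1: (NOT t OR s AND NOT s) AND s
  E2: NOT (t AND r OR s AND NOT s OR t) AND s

Yes

E1: (NOT t OR s AND NOT s) AND s
    = NOT t AND s
E2: NOT (t AND r OR s AND NOT s OR t) AND s
    = NOT (t AND r OR t) AND s
    = NOT t AND s
Both reduce to NOT t AND s, so they are equivalent.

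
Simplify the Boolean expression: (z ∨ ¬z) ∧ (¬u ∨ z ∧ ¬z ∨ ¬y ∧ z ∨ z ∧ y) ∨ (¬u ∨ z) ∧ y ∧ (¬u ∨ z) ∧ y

¬u ∨ z

(z ∨ ¬z) ∧ (¬u ∨ z ∧ ¬z ∨ ¬y ∧ z ∨ z ∧ y) ∨ (¬u ∨ z) ∧ y ∧ (¬u ∨ z) ∧ y
= ¬u ∨ z ∧ ¬z ∨ ¬y ∧ z ∨ z ∧ y ∨ (¬u ∨ z) ∧ y ∧ (¬u ∨ z) ∧ y   (complement / identity)
= ¬u ∨ z ∧ ¬z ∨ ¬y ∧ z ∨ z ∧ y ∨ (¬u ∨ z) ∧ y   (idempotence)
= ¬u ∨ ¬y ∧ z ∨ z ∧ y ∨ (¬u ∨ z) ∧ y   (complement / identity)
= ¬u ∨ z ∨ (¬u ∨ z) ∧ y   (distribution)
= ¬u ∨ z   (absorption)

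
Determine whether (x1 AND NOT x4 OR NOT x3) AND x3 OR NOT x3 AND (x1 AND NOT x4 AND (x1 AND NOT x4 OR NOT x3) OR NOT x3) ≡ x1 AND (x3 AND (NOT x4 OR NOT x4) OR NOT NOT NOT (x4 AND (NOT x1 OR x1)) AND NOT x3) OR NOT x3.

Yes

E1: (x1 AND NOT x4 OR NOT x3) AND x3 OR NOT x3 AND (x1 AND NOT x4 AND (x1 AND NOT x4 OR NOT x3) OR NOT x3)
    = (x1 AND NOT x4 OR NOT x3) AND x3 OR NOT x3 AND (x1 AND NOT x4 OR NOT x3)   (absorption)
    = x1 AND NOT x4 OR NOT x3   (distribution)
E2: x1 AND (x3 AND (NOT x4 OR NOT x4) OR NOT NOT NOT (x4 AND (NOT x1 OR x1)) AND NOT x3) OR NOT x3
    = x1 AND (x3 AND (NOT x4 OR NOT x4) OR NOT (x4 AND (NOT x1 OR x1)) AND NOT x3) OR NOT x3   (double negation)
    = x1 AND (x3 AND NOT x4 OR NOT (x4 AND (NOT x1 OR x1)) AND NOT x3) OR NOT x3   (idempotence)
    = x1 AND (x3 AND NOT x4 OR NOT x4 AND NOT x3) OR NOT x3   (complement / identity)
    = x1 AND NOT x4 OR NOT x3   (distribution)
Both reduce to x1 AND NOT x4 OR NOT x3, so they are equivalent.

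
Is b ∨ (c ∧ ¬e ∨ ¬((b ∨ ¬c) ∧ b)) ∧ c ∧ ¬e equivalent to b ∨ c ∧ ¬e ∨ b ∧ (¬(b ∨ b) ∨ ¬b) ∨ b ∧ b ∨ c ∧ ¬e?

E1: b ∨ (c ∧ ¬e ∨ ¬((b ∨ ¬c) ∧ b)) ∧ c ∧ ¬e
    = b ∨ (c ∧ ¬e ∨ ¬b) ∧ c ∧ ¬e   [absorption]
    = b ∨ c ∧ ¬e   [absorption]
E2: b ∨ c ∧ ¬e ∨ b ∧ (¬(b ∨ b) ∨ ¬b) ∨ b ∧ b ∨ c ∧ ¬e
    = b ∨ c ∧ ¬e ∨ b ∧ (¬b ∨ ¬b) ∨ b ∧ b ∨ c ∧ ¬e   [idempotence]
    = b ∨ c ∧ ¬e ∨ b ∧ ¬b ∨ b ∧ b ∨ c ∧ ¬e   [idempotence]
    = b ∨ c ∧ ¬e ∨ b ∨ c ∧ ¬e   [distribution]
    = b ∨ c ∧ ¬e   [idempotence]
Both reduce to b ∨ c ∧ ¬e, so they are equivalent.

Yes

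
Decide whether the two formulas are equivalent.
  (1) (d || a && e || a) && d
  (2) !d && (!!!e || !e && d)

E1: (d || a && e || a) && d
    = (d || a) && d   [absorption]
    = d   [absorption]
E2: !d && (!!!e || !e && d)
    = !d && (!e || !e && d)   [double negation]
    = !d && !e   [absorption]
These differ: at a=1, d=1, e=1, E1 = 1 but E2 = 0.

No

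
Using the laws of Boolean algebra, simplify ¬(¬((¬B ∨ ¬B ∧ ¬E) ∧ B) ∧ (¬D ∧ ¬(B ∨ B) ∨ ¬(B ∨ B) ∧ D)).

B

¬(¬((¬B ∨ ¬B ∧ ¬E) ∧ B) ∧ (¬D ∧ ¬(B ∨ B) ∨ ¬(B ∨ B) ∧ D))
= ¬(¬((¬B ∨ ¬B ∧ ¬E) ∧ B) ∧ ¬(B ∨ B))   — distribution
= ¬(¬((¬B ∨ ¬B ∧ ¬E) ∧ B) ∧ ¬B)   — idempotence
= (¬B ∨ ¬B ∧ ¬E) ∧ B ∨ B   — De Morgan
= ¬B ∧ B ∨ B   — absorption
= B   — complement / identity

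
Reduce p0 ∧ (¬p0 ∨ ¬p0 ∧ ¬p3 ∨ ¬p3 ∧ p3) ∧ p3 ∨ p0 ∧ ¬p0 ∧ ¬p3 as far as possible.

False

p0 ∧ (¬p0 ∨ ¬p0 ∧ ¬p3 ∨ ¬p3 ∧ p3) ∧ p3 ∨ p0 ∧ ¬p0 ∧ ¬p3
= p0 ∧ (¬p0 ∨ ¬p0 ∧ ¬p3) ∧ p3 ∨ p0 ∧ ¬p0 ∧ ¬p3   [complement / identity]
= p0 ∧ ¬p0 ∧ p3 ∨ p0 ∧ ¬p0 ∧ ¬p3   [absorption]
= p0 ∧ ¬p0   [distribution]
= False   [complement]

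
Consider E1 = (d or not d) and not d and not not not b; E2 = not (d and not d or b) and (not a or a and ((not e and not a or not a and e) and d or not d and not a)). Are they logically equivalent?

E1: (d or not d) and not d and not not not b
    = not d and not not not b   (complement / identity)
    = not d and not b   (double negation)
E2: not (d and not d or b) and (not a or a and ((not e and not a or not a and e) and d or not d and not a))
    = not (d and not d or b) and (not a or a and (not a and d or not d and not a))   (distribution)
    = not b and (not a or a and (not a and d or not d and not a))   (complement / identity)
    = not b and (not a or a and not a)   (distribution)
    = not b and not a   (complement / identity)
These differ: at a=0, b=0, d=1, e=0, E1 = 0 but E2 = 1.

No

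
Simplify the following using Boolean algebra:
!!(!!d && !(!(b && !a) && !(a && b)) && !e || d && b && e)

!!(!!d && !(!(b && !a) && !(a && b)) && !e || d && b && e)
= !!(!!d && (b && !a || a && b) && !e || d && b && e)   — De Morgan
= !!(!!d && b && !e || d && b && e)   — distribution
= !!(d && b && !e || d && b && e)   — double negation
= !!(d && b)   — distribution
= d && b   — double negation

d && b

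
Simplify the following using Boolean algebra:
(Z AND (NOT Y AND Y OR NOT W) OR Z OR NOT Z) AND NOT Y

(Z AND (NOT Y AND Y OR NOT W) OR Z OR NOT Z) AND NOT Y
= (Z AND NOT W OR Z OR NOT Z) AND NOT Y   (complement / identity)
= (Z OR NOT Z) AND NOT Y   (absorption)
= NOT Y   (complement / identity)

NOT Y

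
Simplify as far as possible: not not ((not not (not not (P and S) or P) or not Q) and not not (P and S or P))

P

not not ((not not (not not (P and S) or P) or not Q) and not not (P and S or P))
= not not ((not not (P and S or P) or not Q) and not not (P and S or P))
= not not not not (P and S or P)
= not not (P and S or P)
= P and S or P
= P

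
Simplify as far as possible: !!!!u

!!!!u
= !!u   (double negation)
= u   (double negation)

u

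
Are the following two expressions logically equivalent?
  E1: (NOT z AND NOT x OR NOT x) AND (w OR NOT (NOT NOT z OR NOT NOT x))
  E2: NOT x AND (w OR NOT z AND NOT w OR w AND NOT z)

E1: (NOT z AND NOT x OR NOT x) AND (w OR NOT (NOT NOT z OR NOT NOT x))
    = (NOT z AND NOT x OR NOT x) AND (w OR NOT z AND NOT x)   (De Morgan)
    = NOT x AND w OR NOT z AND NOT x   (distribution)
    = NOT x AND (w OR NOT z)   (distribution)
E2: NOT x AND (w OR NOT z AND NOT w OR w AND NOT z)
    = NOT x AND (w OR NOT z)   (distribution)
Both reduce to NOT x AND (w OR NOT z), so they are equivalent.

Yes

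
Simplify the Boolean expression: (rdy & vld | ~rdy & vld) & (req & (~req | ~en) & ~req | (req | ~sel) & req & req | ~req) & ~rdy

(rdy & vld | ~rdy & vld) & (req & (~req | ~en) & ~req | (req | ~sel) & req & req | ~req) & ~rdy
= vld & (req & (~req | ~en) & ~req | (req | ~sel) & req & req | ~req) & ~rdy   — distribution
= vld & (req & ~req | (req | ~sel) & req & req | ~req) & ~rdy   — absorption
= vld & (req & ~req | req & req | ~req) & ~rdy   — absorption
= vld & (req | ~req) & ~rdy   — distribution
= vld & ~rdy   — complement / identity

vld & ~rdy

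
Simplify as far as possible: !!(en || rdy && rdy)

!!(en || rdy && rdy)
= !!(en || rdy)
= en || rdy

en || rdy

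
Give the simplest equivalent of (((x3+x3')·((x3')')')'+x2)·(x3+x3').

x3+x2

(((x3+x3')·((x3')')')'+x2)·(x3+x3')
= ((((x3')')')'+x2)·(x3+x3')   — complement / identity
= ((x3')'+x2)·(x3+x3')   — double negation
= (x3')'+x2   — complement / identity
= x3+x2   — double negation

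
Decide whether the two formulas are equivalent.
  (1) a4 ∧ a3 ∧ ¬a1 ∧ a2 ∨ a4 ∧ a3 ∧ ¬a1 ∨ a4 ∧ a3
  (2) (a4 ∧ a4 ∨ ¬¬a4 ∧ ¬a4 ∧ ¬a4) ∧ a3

Yes

E1: a4 ∧ a3 ∧ ¬a1 ∧ a2 ∨ a4 ∧ a3 ∧ ¬a1 ∨ a4 ∧ a3
    = a4 ∧ a3 ∧ ¬a1 ∨ a4 ∧ a3   (absorption)
    = a4 ∧ a3   (absorption)
E2: (a4 ∧ a4 ∨ ¬¬a4 ∧ ¬a4 ∧ ¬a4) ∧ a3
    = (a4 ∧ a4 ∨ a4 ∧ ¬a4 ∧ ¬a4) ∧ a3   (double negation)
    = (a4 ∧ a4 ∨ a4 ∧ ¬a4) ∧ a3   (idempotence)
    = a4 ∧ a3   (distribution)
Both reduce to a4 ∧ a3, so they are equivalent.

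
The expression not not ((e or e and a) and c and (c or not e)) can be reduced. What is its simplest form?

e and c

not not ((e or e and a) and c and (c or not e))
= (e or e and a) and c and (c or not e)   (double negation)
= e and c and (c or not e)   (absorption)
= e and c   (absorption)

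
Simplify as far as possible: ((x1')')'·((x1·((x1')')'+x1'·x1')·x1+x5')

x1'·x5'

((x1')')'·((x1·((x1')')'+x1'·x1')·x1+x5')
= x1'·((x1·((x1')')'+x1'·x1')·x1+x5')   [double negation]
= x1'·((x1·x1'+x1'·x1')·x1+x5')   [double negation]
= x1'·(x1'·x1+x5')   [distribution]
= x1'·x5'   [complement / identity]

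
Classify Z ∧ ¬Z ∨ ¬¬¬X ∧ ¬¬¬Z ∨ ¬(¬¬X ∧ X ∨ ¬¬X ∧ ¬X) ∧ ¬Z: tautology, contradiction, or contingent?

Z ∧ ¬Z ∨ ¬¬¬X ∧ ¬¬¬Z ∨ ¬(¬¬X ∧ X ∨ ¬¬X ∧ ¬X) ∧ ¬Z
= Z ∧ ¬Z ∨ ¬¬¬X ∧ ¬Z ∨ ¬(¬¬X ∧ X ∨ ¬¬X ∧ ¬X) ∧ ¬Z   (double negation)
= Z ∧ ¬Z ∨ ¬¬¬X ∧ ¬Z ∨ ¬¬¬X ∧ ¬Z   (distribution)
= ¬¬¬X ∧ ¬Z ∨ ¬¬¬X ∧ ¬Z   (complement / identity)
= ¬¬¬X ∧ ¬Z   (idempotence)
= ¬X ∧ ¬Z   (double negation)
This depends on X, Z, so it is not a constant.

contingent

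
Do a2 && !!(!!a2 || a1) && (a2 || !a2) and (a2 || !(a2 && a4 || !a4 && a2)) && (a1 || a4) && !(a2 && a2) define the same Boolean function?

E1: a2 && !!(!!a2 || a1) && (a2 || !a2)
    = a2 && (!!a2 || a1) && (a2 || !a2)
    = a2 && (!!a2 || a1)
    = a2 && (a2 || a1)
    = a2
E2: (a2 || !(a2 && a4 || !a4 && a2)) && (a1 || a4) && !(a2 && a2)
    = (a2 || !a2) && (a1 || a4) && !(a2 && a2)
    = (a1 || a4) && !(a2 && a2)
    = (a1 || a4) && !a2
These differ: at a1=0, a2=1, a4=1, E1 = 1 but E2 = 0.

No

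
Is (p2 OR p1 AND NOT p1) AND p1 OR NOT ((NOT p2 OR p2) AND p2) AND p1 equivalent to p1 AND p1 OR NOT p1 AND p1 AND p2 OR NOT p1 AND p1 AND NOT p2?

E1: (p2 OR p1 AND NOT p1) AND p1 OR NOT ((NOT p2 OR p2) AND p2) AND p1
    = p2 AND p1 OR NOT ((NOT p2 OR p2) AND p2) AND p1   — complement / identity
    = p2 AND p1 OR NOT p2 AND p1   — complement / identity
    = p1   — distribution
E2: p1 AND p1 OR NOT p1 AND p1 AND p2 OR NOT p1 AND p1 AND NOT p2
    = p1 AND p1 OR NOT p1 AND p1   — distribution
    = p1   — distribution
Both reduce to p1, so they are equivalent.

Yes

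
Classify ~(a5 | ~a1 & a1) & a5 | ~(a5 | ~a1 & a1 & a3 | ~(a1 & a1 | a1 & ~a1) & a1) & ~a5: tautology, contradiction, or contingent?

~(a5 | ~a1 & a1) & a5 | ~(a5 | ~a1 & a1 & a3 | ~(a1 & a1 | a1 & ~a1) & a1) & ~a5
= ~(a5 | ~a1 & a1) & a5 | ~(a5 | ~a1 & a1 & a3 | ~a1 & a1) & ~a5   — distribution
= ~(a5 | ~a1 & a1) & a5 | ~(a5 | ~a1 & a1) & ~a5   — absorption
= ~(a5 | ~a1 & a1)   — distribution
= ~a5   — complement / identity
This depends on a5, so it is not a constant.

contingent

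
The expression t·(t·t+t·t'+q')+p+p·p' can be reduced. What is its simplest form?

t+p

t·(t·t+t·t'+q')+p+p·p'
= t·(t·t+t·t'+q')+p   (complement / identity)
= t·(t+q')+p   (distribution)
= t+p   (absorption)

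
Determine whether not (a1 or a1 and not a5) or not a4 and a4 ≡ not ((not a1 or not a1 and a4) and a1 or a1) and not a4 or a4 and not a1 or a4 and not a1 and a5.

Yes

E1: not (a1 or a1 and not a5) or not a4 and a4
    = not (a1 or a1 and not a5)
    = not a1
E2: not ((not a1 or not a1 and a4) and a1 or a1) and not a4 or a4 and not a1 or a4 and not a1 and a5
    = not (not a1 and a1 or a1) and not a4 or a4 and not a1 or a4 and not a1 and a5
    = not a1 and not a4 or a4 and not a1 or a4 and not a1 and a5
    = not a1 and not a4 or a4 and not a1
    = not a1
Both reduce to not a1, so they are equivalent.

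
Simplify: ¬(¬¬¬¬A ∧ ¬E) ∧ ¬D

(¬A ∨ E) ∧ ¬D

¬(¬¬¬¬A ∧ ¬E) ∧ ¬D
= ¬(¬¬A ∧ ¬E) ∧ ¬D   [double negation]
= (¬A ∨ E) ∧ ¬D   [De Morgan]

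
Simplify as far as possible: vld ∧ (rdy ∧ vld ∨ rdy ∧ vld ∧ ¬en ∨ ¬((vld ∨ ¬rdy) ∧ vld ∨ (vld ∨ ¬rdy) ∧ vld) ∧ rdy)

vld ∧ rdy

vld ∧ (rdy ∧ vld ∨ rdy ∧ vld ∧ ¬en ∨ ¬((vld ∨ ¬rdy) ∧ vld ∨ (vld ∨ ¬rdy) ∧ vld) ∧ rdy)
= vld ∧ (rdy ∧ vld ∨ ¬((vld ∨ ¬rdy) ∧ vld ∨ (vld ∨ ¬rdy) ∧ vld) ∧ rdy)
= vld ∧ (rdy ∧ vld ∨ ¬((vld ∨ ¬rdy) ∧ vld) ∧ rdy)
= vld ∧ (rdy ∧ vld ∨ ¬vld ∧ rdy)
= vld ∧ rdy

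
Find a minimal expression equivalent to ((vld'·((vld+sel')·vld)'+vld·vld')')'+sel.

vld'+sel

((vld'·((vld+sel')·vld)'+vld·vld')')'+sel
= ((vld'·vld'+vld·vld')')'+sel   — absorption
= ((vld')')'+sel   — distribution
= vld'+sel   — double negation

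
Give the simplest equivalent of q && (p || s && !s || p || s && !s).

q && (p || s && !s || p || s && !s)
= q && (p || s && !s)
= q && p

q && p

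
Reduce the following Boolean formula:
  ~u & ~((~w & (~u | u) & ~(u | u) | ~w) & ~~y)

~u & ~((~w & (~u | u) & ~(u | u) | ~w) & ~~y)
= ~u & ~((~w & ~(u | u) | ~w) & ~~y)
= ~u & ~((~w & ~u | ~w) & ~~y)
= ~u & ~(~w & ~~y)
= ~u & (w | ~y)

~u & (w | ~y)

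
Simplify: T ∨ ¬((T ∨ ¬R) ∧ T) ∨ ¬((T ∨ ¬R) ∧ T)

True

T ∨ ¬((T ∨ ¬R) ∧ T) ∨ ¬((T ∨ ¬R) ∧ T)
= T ∨ ¬((T ∨ ¬R) ∧ T)   [idempotence]
= T ∨ ¬T   [absorption]
= True   [complement]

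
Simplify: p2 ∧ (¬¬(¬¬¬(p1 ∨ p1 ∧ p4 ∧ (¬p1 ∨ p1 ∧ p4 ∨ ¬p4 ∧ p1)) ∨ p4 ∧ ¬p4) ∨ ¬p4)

p2 ∧ (¬¬(¬¬¬(p1 ∨ p1 ∧ p4 ∧ (¬p1 ∨ p1 ∧ p4 ∨ ¬p4 ∧ p1)) ∨ p4 ∧ ¬p4) ∨ ¬p4)
= p2 ∧ (¬¬¬(p1 ∨ p1 ∧ p4 ∧ (¬p1 ∨ p1 ∧ p4 ∨ ¬p4 ∧ p1)) ∨ p4 ∧ ¬p4 ∨ ¬p4)   (double negation)
= p2 ∧ (¬¬¬(p1 ∨ p1 ∧ p4 ∧ (¬p1 ∨ p1)) ∨ p4 ∧ ¬p4 ∨ ¬p4)   (distribution)
= p2 ∧ (¬¬¬(p1 ∨ p1 ∧ p4 ∧ (¬p1 ∨ p1)) ∨ ¬p4)   (complement / identity)
= p2 ∧ (¬(p1 ∨ p1 ∧ p4 ∧ (¬p1 ∨ p1)) ∨ ¬p4)   (double negation)
= p2 ∧ (¬(p1 ∨ p1 ∧ p4) ∨ ¬p4)   (complement / identity)
= p2 ∧ (¬p1 ∨ ¬p4)   (absorption)

p2 ∧ (¬p1 ∨ ¬p4)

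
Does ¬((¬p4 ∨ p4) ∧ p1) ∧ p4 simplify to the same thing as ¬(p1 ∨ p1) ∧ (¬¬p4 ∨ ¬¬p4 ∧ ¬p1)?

Yes

E1: ¬((¬p4 ∨ p4) ∧ p1) ∧ p4
    = ¬p1 ∧ p4   (complement / identity)
E2: ¬(p1 ∨ p1) ∧ (¬¬p4 ∨ ¬¬p4 ∧ ¬p1)
    = ¬(p1 ∨ p1) ∧ ¬¬p4   (absorption)
    = ¬p1 ∧ ¬¬p4   (idempotence)
    = ¬p1 ∧ p4   (double negation)
Both reduce to ¬p1 ∧ p4, so they are equivalent.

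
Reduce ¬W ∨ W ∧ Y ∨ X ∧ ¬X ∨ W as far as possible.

¬W ∨ W ∧ Y ∨ X ∧ ¬X ∨ W
= ¬W ∨ W ∧ Y ∨ W   — complement / identity
= ¬W ∨ W   — absorption
= True   — complement

True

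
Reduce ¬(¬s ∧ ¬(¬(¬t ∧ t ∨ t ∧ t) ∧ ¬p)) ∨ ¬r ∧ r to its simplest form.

¬(¬s ∧ ¬(¬(¬t ∧ t ∨ t ∧ t) ∧ ¬p)) ∨ ¬r ∧ r
= ¬(¬s ∧ ¬(¬t ∧ ¬p)) ∨ ¬r ∧ r
= ¬(¬s ∧ ¬(¬t ∧ ¬p))
= s ∨ ¬t ∧ ¬p

s ∨ ¬t ∧ ¬p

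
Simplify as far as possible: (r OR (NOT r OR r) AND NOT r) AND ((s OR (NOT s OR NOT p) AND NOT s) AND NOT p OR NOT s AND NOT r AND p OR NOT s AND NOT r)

(r OR (NOT r OR r) AND NOT r) AND ((s OR (NOT s OR NOT p) AND NOT s) AND NOT p OR NOT s AND NOT r AND p OR NOT s AND NOT r)
= (r OR (NOT r OR r) AND NOT r) AND ((s OR NOT s) AND NOT p OR NOT s AND NOT r AND p OR NOT s AND NOT r)
= (r OR (NOT r OR r) AND NOT r) AND ((s OR NOT s) AND NOT p OR NOT s AND NOT r)
= (r OR NOT r) AND ((s OR NOT s) AND NOT p OR NOT s AND NOT r)
= (s OR NOT s) AND NOT p OR NOT s AND NOT r
= NOT p OR NOT s AND NOT r

NOT p OR NOT s AND NOT r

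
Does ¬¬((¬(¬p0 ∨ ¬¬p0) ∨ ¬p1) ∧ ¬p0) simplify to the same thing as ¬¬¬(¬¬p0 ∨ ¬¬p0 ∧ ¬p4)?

E1: ¬¬((¬(¬p0 ∨ ¬¬p0) ∨ ¬p1) ∧ ¬p0)
    = (¬(¬p0 ∨ ¬¬p0) ∨ ¬p1) ∧ ¬p0   — double negation
    = (p0 ∧ ¬p0 ∨ ¬p1) ∧ ¬p0   — De Morgan
    = ¬p1 ∧ ¬p0   — complement / identity
E2: ¬¬¬(¬¬p0 ∨ ¬¬p0 ∧ ¬p4)
    = ¬¬¬¬¬p0   — absorption
    = ¬¬¬p0   — double negation
    = ¬p0   — double negation
These differ: at p0=0, p1=1, p4=1, E1 = 0 but E2 = 1.

No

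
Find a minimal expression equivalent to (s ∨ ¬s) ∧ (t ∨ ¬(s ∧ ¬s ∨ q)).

(s ∨ ¬s) ∧ (t ∨ ¬(s ∧ ¬s ∨ q))
= (s ∨ ¬s) ∧ (t ∨ ¬q)
= t ∨ ¬q

t ∨ ¬q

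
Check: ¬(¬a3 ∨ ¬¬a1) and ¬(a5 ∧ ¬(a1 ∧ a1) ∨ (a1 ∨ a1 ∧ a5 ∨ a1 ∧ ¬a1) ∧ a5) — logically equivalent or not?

E1: ¬(¬a3 ∨ ¬¬a1)
    = a3 ∧ ¬a1
E2: ¬(a5 ∧ ¬(a1 ∧ a1) ∨ (a1 ∨ a1 ∧ a5 ∨ a1 ∧ ¬a1) ∧ a5)
    = ¬(a5 ∧ ¬(a1 ∧ a1) ∨ (a1 ∨ a1 ∧ ¬a1) ∧ a5)
    = ¬(a5 ∧ ¬a1 ∨ (a1 ∨ a1 ∧ ¬a1) ∧ a5)
    = ¬(a5 ∧ ¬a1 ∨ a1 ∧ a5)
    = ¬a5
These differ: at a1=0, a3=0, a5=0, E1 = 0 but E2 = 1.

No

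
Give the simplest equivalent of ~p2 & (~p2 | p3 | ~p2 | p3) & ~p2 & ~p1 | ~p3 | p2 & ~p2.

~p2 & (~p2 | p3 | ~p2 | p3) & ~p2 & ~p1 | ~p3 | p2 & ~p2
= ~p2 & (~p2 | p3) & ~p2 & ~p1 | ~p3 | p2 & ~p2   (idempotence)
= ~p2 & ~p2 & ~p1 | ~p3 | p2 & ~p2   (absorption)
= ~p2 & ~p2 & ~p1 | ~p3   (complement / identity)
= ~p2 & ~p1 | ~p3   (idempotence)

~p2 & ~p1 | ~p3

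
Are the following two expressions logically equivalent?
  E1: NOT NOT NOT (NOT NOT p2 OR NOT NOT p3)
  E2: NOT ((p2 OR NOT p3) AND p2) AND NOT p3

Yes

E1: NOT NOT NOT (NOT NOT p2 OR NOT NOT p3)
    = NOT (NOT NOT p2 OR NOT NOT p3)   [double negation]
    = NOT p2 AND NOT p3   [De Morgan]
E2: NOT ((p2 OR NOT p3) AND p2) AND NOT p3
    = NOT p2 AND NOT p3   [absorption]
Both reduce to NOT p2 AND NOT p3, so they are equivalent.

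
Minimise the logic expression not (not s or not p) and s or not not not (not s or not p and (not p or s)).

s and p

not (not s or not p) and s or not not not (not s or not p and (not p or s))
= not (not s or not p) and s or not not not (not s or not p)
= not (not s or not p) and s or not (not s or not p)
= not (not s or not p)
= s and p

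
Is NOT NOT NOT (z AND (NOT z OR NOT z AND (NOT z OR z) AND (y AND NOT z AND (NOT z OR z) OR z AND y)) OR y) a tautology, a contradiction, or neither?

NOT NOT NOT (z AND (NOT z OR NOT z AND (NOT z OR z) AND (y AND NOT z AND (NOT z OR z) OR z AND y)) OR y)
= NOT NOT NOT (z AND (NOT z OR NOT z AND (NOT z OR z) AND (y AND NOT z OR z AND y)) OR y)   [complement / identity]
= NOT (z AND (NOT z OR NOT z AND (NOT z OR z) AND (y AND NOT z OR z AND y)) OR y)   [double negation]
= NOT (z AND (NOT z OR NOT z AND (y AND NOT z OR z AND y)) OR y)   [complement / identity]
= NOT (z AND (NOT z OR NOT z AND y) OR y)   [distribution]
= NOT (z AND NOT z OR y)   [absorption]
= NOT y   [complement / identity]
This depends on y, so it is not a constant.

neither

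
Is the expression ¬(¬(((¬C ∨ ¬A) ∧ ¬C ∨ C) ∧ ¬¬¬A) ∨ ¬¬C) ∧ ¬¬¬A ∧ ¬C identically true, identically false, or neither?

¬(¬(((¬C ∨ ¬A) ∧ ¬C ∨ C) ∧ ¬¬¬A) ∨ ¬¬C) ∧ ¬¬¬A ∧ ¬C
= ((¬C ∨ ¬A) ∧ ¬C ∨ C) ∧ ¬¬¬A ∧ ¬C ∧ ¬¬¬A ∧ ¬C   — De Morgan
= (¬C ∨ C) ∧ ¬¬¬A ∧ ¬C ∧ ¬¬¬A ∧ ¬C   — absorption
= ¬¬¬A ∧ ¬C ∧ ¬¬¬A ∧ ¬C   — complement / identity
= ¬¬¬A ∧ ¬C   — idempotence
= ¬A ∧ ¬C   — double negation
This depends on A, C, so it is not a constant.

neither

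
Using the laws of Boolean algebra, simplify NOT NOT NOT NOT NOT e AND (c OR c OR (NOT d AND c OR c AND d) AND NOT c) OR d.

NOT e AND c OR d

NOT NOT NOT NOT NOT e AND (c OR c OR (NOT d AND c OR c AND d) AND NOT c) OR d
= NOT NOT NOT NOT NOT e AND (c OR c OR c AND NOT c) OR d   (distribution)
= NOT NOT NOT e AND (c OR c OR c AND NOT c) OR d   (double negation)
= NOT e AND (c OR c OR c AND NOT c) OR d   (double negation)
= NOT e AND (c OR c) OR d   (complement / identity)
= NOT e AND c OR d   (idempotence)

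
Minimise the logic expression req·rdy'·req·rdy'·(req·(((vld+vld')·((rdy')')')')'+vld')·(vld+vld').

req·rdy'·req·rdy'·(req·(((vld+vld')·((rdy')')')')'+vld')·(vld+vld')
= req·rdy'·req·rdy'·(req·((((rdy')')')')'+vld')·(vld+vld')   [complement / identity]
= req·rdy'·req·rdy'·(req·((rdy')')'+vld')·(vld+vld')   [double negation]
= req·rdy'·(req·((rdy')')'+vld')·(vld+vld')   [idempotence]
= req·rdy'·(req·rdy'+vld')·(vld+vld')   [double negation]
= req·rdy'·(vld+vld')   [absorption]
= req·rdy'   [complement / identity]

req·rdy'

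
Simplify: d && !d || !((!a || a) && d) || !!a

d && !d || !((!a || a) && d) || !!a
= d && !d || !d || !!a
= d && !d || !d || a
= !d || a

!d || a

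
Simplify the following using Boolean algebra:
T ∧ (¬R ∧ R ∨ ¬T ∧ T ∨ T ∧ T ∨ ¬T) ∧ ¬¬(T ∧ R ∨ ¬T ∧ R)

T ∧ R

T ∧ (¬R ∧ R ∨ ¬T ∧ T ∨ T ∧ T ∨ ¬T) ∧ ¬¬(T ∧ R ∨ ¬T ∧ R)
= T ∧ (¬T ∧ T ∨ T ∧ T ∨ ¬T) ∧ ¬¬(T ∧ R ∨ ¬T ∧ R)
= T ∧ (¬T ∧ T ∨ T ∧ T ∨ ¬T) ∧ ¬¬R
= T ∧ (T ∨ ¬T) ∧ ¬¬R
= T ∧ ¬¬R
= T ∧ R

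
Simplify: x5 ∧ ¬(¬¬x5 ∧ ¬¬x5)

x5 ∧ ¬(¬¬x5 ∧ ¬¬x5)
= x5 ∧ (¬x5 ∨ ¬x5)   [De Morgan]
= x5 ∧ ¬x5   [idempotence]
= False   [complement]

False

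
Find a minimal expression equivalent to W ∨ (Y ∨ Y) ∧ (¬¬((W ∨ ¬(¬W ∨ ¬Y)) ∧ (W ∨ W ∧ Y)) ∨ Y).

W ∨ (Y ∨ Y) ∧ (¬¬((W ∨ ¬(¬W ∨ ¬Y)) ∧ (W ∨ W ∧ Y)) ∨ Y)
= W ∨ (Y ∨ Y) ∧ (¬¬((W ∨ W ∧ Y) ∧ (W ∨ W ∧ Y)) ∨ Y)   (De Morgan)
= W ∨ (Y ∨ Y) ∧ (¬¬(W ∨ W ∧ Y) ∨ Y)   (idempotence)
= W ∨ (Y ∨ Y) ∧ (W ∨ W ∧ Y ∨ Y)   (double negation)
= W ∨ (Y ∨ Y) ∧ (W ∨ Y)   (absorption)
= W ∨ Y ∧ W ∨ Y   (distribution)
= W ∨ Y   (absorption)

W ∨ Y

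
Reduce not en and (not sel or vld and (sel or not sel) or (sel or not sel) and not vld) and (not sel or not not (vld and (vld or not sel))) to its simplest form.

not en and (not sel or vld and (sel or not sel) or (sel or not sel) and not vld) and (not sel or not not (vld and (vld or not sel)))
= not en and ((vld and (sel or not sel) or (sel or not sel) and not vld) and not not (vld and (vld or not sel)) or not sel)   — distribution
= not en and ((sel or not sel) and not not (vld and (vld or not sel)) or not sel)   — distribution
= not en and (not not (vld and (vld or not sel)) or not sel)   — complement / identity
= not en and (not not vld or not sel)   — absorption
= not en and (vld or not sel)   — double negation

not en and (vld or not sel)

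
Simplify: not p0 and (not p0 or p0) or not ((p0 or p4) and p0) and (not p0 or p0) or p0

True

not p0 and (not p0 or p0) or not ((p0 or p4) and p0) and (not p0 or p0) or p0
= not p0 and (not p0 or p0) or not p0 and (not p0 or p0) or p0
= not p0 and (not p0 or p0) or p0
= not p0 or p0
= True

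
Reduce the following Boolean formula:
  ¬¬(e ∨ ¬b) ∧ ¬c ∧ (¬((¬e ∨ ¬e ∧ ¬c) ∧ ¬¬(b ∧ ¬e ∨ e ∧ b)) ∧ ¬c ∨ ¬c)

(e ∨ ¬b) ∧ ¬c

¬¬(e ∨ ¬b) ∧ ¬c ∧ (¬((¬e ∨ ¬e ∧ ¬c) ∧ ¬¬(b ∧ ¬e ∨ e ∧ b)) ∧ ¬c ∨ ¬c)
= ¬¬(e ∨ ¬b) ∧ ¬c ∧ (¬(¬e ∧ ¬¬(b ∧ ¬e ∨ e ∧ b)) ∧ ¬c ∨ ¬c)
= ¬¬(e ∨ ¬b) ∧ ¬c ∧ (¬(¬e ∧ ¬¬b) ∧ ¬c ∨ ¬c)
= (e ∨ ¬b) ∧ ¬c ∧ (¬(¬e ∧ ¬¬b) ∧ ¬c ∨ ¬c)
= (e ∨ ¬b) ∧ ¬c ∧ ((e ∨ ¬b) ∧ ¬c ∨ ¬c)
= (e ∨ ¬b) ∧ ¬c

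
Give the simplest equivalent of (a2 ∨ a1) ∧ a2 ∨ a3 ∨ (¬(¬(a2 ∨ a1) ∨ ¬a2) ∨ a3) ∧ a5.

a2 ∨ a3

(a2 ∨ a1) ∧ a2 ∨ a3 ∨ (¬(¬(a2 ∨ a1) ∨ ¬a2) ∨ a3) ∧ a5
= (a2 ∨ a1) ∧ a2 ∨ a3 ∨ ((a2 ∨ a1) ∧ a2 ∨ a3) ∧ a5   [De Morgan]
= (a2 ∨ a1) ∧ a2 ∨ a3   [absorption]
= a2 ∨ a3   [absorption]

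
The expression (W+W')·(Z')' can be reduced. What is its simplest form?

Z

(W+W')·(Z')'
= (Z')'   [complement / identity]
= Z   [double negation]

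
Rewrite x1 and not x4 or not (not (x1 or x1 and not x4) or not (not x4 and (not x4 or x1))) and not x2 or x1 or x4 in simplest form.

x1 and not x4 or not (not (x1 or x1 and not x4) or not (not x4 and (not x4 or x1))) and not x2 or x1 or x4
= x1 and not x4 or not (not x1 or not (not x4 and (not x4 or x1))) and not x2 or x1 or x4   [absorption]
= x1 and not x4 or not (not x1 or not not x4) and not x2 or x1 or x4   [absorption]
= x1 and not x4 or x1 and not x4 and not x2 or x1 or x4   [De Morgan]
= x1 and not x4 or x1 or x4   [absorption]
= x1 or x4   [absorption]

x1 or x4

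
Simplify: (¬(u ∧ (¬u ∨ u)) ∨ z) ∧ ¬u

¬u

(¬(u ∧ (¬u ∨ u)) ∨ z) ∧ ¬u
= (¬u ∨ z) ∧ ¬u   [complement / identity]
= ¬u   [absorption]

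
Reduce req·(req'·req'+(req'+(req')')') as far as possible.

req·(req'·req'+(req'+(req')')')
= req·(req'·req'+req·req')   — De Morgan
= req·req'   — distribution
= 0   — complement

0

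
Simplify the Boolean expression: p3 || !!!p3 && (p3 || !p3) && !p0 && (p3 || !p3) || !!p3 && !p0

p3 || !p0

p3 || !!!p3 && (p3 || !p3) && !p0 && (p3 || !p3) || !!p3 && !p0
= p3 || !!!p3 && (p3 || !p3) && !p0 && (p3 || !p3) || p3 && !p0   — double negation
= p3 || !!!p3 && (p3 || !p3) && !p0 || p3 && !p0   — complement / identity
= p3 || !p3 && (p3 || !p3) && !p0 || p3 && !p0   — double negation
= p3 || !p3 && !p0 || p3 && !p0   — complement / identity
= p3 || !p0   — distribution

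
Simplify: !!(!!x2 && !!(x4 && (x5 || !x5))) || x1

!!(!!x2 && !!(x4 && (x5 || !x5))) || x1
= !(!x2 || !(x4 && (x5 || !x5))) || x1   — De Morgan
= x2 && x4 && (x5 || !x5) || x1   — De Morgan
= x2 && x4 || x1   — complement / identity

x2 && x4 || x1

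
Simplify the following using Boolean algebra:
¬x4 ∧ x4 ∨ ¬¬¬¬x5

¬x4 ∧ x4 ∨ ¬¬¬¬x5
= ¬¬¬¬x5
= ¬¬x5
= x5

x5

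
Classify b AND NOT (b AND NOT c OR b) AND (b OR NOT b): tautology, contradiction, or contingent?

b AND NOT (b AND NOT c OR b) AND (b OR NOT b)
= b AND NOT (b AND NOT c OR b)   (complement / identity)
= b AND NOT b   (absorption)
= FALSE   (complement)

contradiction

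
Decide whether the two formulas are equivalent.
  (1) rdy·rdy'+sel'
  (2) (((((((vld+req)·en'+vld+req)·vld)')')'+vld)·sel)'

Yes

E1: rdy·rdy'+sel'
    = sel'   (complement / identity)
E2: (((((((vld+req)·en'+vld+req)·vld)')')'+vld)·sel)'
    = ((((((vld+req)·vld)')')'+vld)·sel)'   (absorption)
    = ((((vld')')'+vld)·sel)'   (absorption)
    = ((vld'+vld)·sel)'   (double negation)
    = sel'   (complement / identity)
Both reduce to sel', so they are equivalent.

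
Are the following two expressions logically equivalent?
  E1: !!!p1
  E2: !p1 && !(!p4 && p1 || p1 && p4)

Yes

E1: !!!p1
    = !p1
E2: !p1 && !(!p4 && p1 || p1 && p4)
    = !p1 && !p1
    = !p1
Both reduce to !p1, so they are equivalent.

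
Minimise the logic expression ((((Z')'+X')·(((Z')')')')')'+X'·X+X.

Z+X

((((Z')'+X')·(((Z')')')')')'+X'·X+X
= ((((Z')'+X')·(Z')')')'+X'·X+X   (double negation)
= (((Z')')')'+X'·X+X   (absorption)
= (Z')'+X'·X+X   (double negation)
= Z+X'·X+X   (double negation)
= Z+X   (complement / identity)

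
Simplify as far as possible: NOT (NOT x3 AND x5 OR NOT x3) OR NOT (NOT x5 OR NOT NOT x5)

NOT (NOT x3 AND x5 OR NOT x3) OR NOT (NOT x5 OR NOT NOT x5)
= NOT NOT x3 OR NOT (NOT x5 OR NOT NOT x5)   (absorption)
= NOT NOT x3 OR x5 AND NOT x5   (De Morgan)
= NOT NOT x3   (complement / identity)
= x3   (double negation)

x3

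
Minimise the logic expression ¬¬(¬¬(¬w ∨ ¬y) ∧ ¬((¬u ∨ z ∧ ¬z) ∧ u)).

¬¬(¬¬(¬w ∨ ¬y) ∧ ¬((¬u ∨ z ∧ ¬z) ∧ u))
= ¬¬(¬¬(¬w ∨ ¬y) ∧ ¬(¬u ∧ u))
= ¬(¬(¬w ∨ ¬y) ∨ ¬u ∧ u)
= ¬¬(¬w ∨ ¬y)
= ¬w ∨ ¬y

¬w ∨ ¬y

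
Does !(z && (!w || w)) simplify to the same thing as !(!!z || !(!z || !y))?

Yes

E1: !(z && (!w || w))
    = !z   (complement / identity)
E2: !(!!z || !(!z || !y))
    = !z && (!z || !y)   (De Morgan)
    = !z   (absorption)
Both reduce to !z, so they are equivalent.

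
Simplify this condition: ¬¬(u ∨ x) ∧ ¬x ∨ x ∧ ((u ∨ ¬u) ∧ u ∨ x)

¬¬(u ∨ x) ∧ ¬x ∨ x ∧ ((u ∨ ¬u) ∧ u ∨ x)
= (u ∨ x) ∧ ¬x ∨ x ∧ ((u ∨ ¬u) ∧ u ∨ x)   (double negation)
= (u ∨ x) ∧ ¬x ∨ x ∧ (u ∨ x)   (complement / identity)
= u ∨ x   (distribution)

u ∨ x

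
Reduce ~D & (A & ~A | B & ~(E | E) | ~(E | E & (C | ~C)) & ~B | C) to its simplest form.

~D & (A & ~A | B & ~(E | E) | ~(E | E & (C | ~C)) & ~B | C)
= ~D & (A & ~A | B & ~(E | E) | ~(E | E) & ~B | C)   [complement / identity]
= ~D & (A & ~A | ~(E | E) | C)   [distribution]
= ~D & (A & ~A | ~E | C)   [idempotence]
= ~D & (~E | C)   [complement / identity]

~D & (~E | C)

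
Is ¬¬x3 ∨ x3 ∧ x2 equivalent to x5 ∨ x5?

No

E1: ¬¬x3 ∨ x3 ∧ x2
    = x3 ∨ x3 ∧ x2   (double negation)
    = x3   (absorption)
E2: x5 ∨ x5
    = x5   (idempotence)
These differ: at x2=0, x3=0, x5=1, E1 = 0 but E2 = 1.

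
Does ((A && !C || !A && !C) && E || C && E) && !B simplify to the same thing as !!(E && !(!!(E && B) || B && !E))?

Yes

E1: ((A && !C || !A && !C) && E || C && E) && !B
    = (!C && E || C && E) && !B   (distribution)
    = E && !B   (distribution)
E2: !!(E && !(!!(E && B) || B && !E))
    = E && !(!!(E && B) || B && !E)   (double negation)
    = E && !(E && B || B && !E)   (double negation)
    = E && !B   (distribution)
Both reduce to E && !B, so they are equivalent.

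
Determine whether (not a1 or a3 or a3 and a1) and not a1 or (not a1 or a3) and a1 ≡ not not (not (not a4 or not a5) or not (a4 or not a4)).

No

E1: (not a1 or a3 or a3 and a1) and not a1 or (not a1 or a3) and a1
    = (not a1 or a3) and not a1 or (not a1 or a3) and a1   — absorption
    = not a1 or a3   — distribution
E2: not not (not (not a4 or not a5) or not (a4 or not a4))
    = not ((not a4 or not a5) and (a4 or not a4))   — De Morgan
    = not (not a4 or not a5)   — complement / identity
    = a4 and a5   — De Morgan
These differ: at a1=0, a3=1, a4=0, a5=1, E1 = 1 but E2 = 0.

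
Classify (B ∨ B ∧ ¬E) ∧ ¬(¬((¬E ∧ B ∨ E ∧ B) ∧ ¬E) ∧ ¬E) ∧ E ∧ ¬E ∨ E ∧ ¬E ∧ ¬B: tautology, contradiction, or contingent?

contradiction

(B ∨ B ∧ ¬E) ∧ ¬(¬((¬E ∧ B ∨ E ∧ B) ∧ ¬E) ∧ ¬E) ∧ E ∧ ¬E ∨ E ∧ ¬E ∧ ¬B
= (B ∨ B ∧ ¬E) ∧ ¬(¬(B ∧ ¬E) ∧ ¬E) ∧ E ∧ ¬E ∨ E ∧ ¬E ∧ ¬B   [distribution]
= (B ∨ B ∧ ¬E) ∧ (B ∧ ¬E ∨ E) ∧ E ∧ ¬E ∨ E ∧ ¬E ∧ ¬B   [De Morgan]
= (B ∧ ¬E ∨ B ∧ E) ∧ E ∧ ¬E ∨ E ∧ ¬E ∧ ¬B   [distribution]
= B ∧ E ∧ ¬E ∨ E ∧ ¬E ∧ ¬B   [distribution]
= E ∧ ¬E   [distribution]
= False   [complement]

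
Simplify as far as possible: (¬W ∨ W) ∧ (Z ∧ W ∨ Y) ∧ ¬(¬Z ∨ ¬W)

Z ∧ W

(¬W ∨ W) ∧ (Z ∧ W ∨ Y) ∧ ¬(¬Z ∨ ¬W)
= (Z ∧ W ∨ Y) ∧ ¬(¬Z ∨ ¬W)   [complement / identity]
= (Z ∧ W ∨ Y) ∧ Z ∧ W   [De Morgan]
= Z ∧ W   [absorption]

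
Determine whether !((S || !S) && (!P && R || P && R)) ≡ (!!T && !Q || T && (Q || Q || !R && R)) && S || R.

E1: !((S || !S) && (!P && R || P && R))
    = !((S || !S) && R)   — distribution
    = !R   — complement / identity
E2: (!!T && !Q || T && (Q || Q || !R && R)) && S || R
    = (!!T && !Q || T && (Q || !R && R)) && S || R   — idempotence
    = (!!T && !Q || T && Q) && S || R   — complement / identity
    = (T && !Q || T && Q) && S || R   — double negation
    = T && S || R   — distribution
These differ: at P=0, Q=0, R=1, S=0, T=0, E1 = 0 but E2 = 1.

No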